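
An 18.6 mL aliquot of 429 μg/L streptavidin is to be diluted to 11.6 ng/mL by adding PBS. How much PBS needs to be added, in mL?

669 mL

11.6 ng/mL = 11.6 μg/L.
V₂ = C₁V₁/C₂ = 429 × 18.6 / 11.6 = 688 mL.
Diluent to add = V₂ − V₁ = 688 − 18.6 = 669 mL.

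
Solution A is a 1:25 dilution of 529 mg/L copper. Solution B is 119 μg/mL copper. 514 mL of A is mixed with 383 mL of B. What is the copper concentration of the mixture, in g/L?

C_A = 529 mg/L / 25 = 21.2 mg/L.
C_B = 119 μg/mL = 119 mg/L.
C_mix = (C_A·V_A + C_B·V_B)/(V_A + V_B) = (21.2×514 + 119×383) / 897.0 = 62.9 mg/L = 0.0629 g/L.

0.0629 g/L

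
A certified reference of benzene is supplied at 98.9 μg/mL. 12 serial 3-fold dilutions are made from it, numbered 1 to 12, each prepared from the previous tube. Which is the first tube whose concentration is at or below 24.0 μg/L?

Tube n has concentration 98.9 μg/mL / 3ⁿ.
Need 3ⁿ ≥ 98.9 μg/mL / 24.0 μg/L = 4121, so n ≥ 7.58.
First such tube: n = 8.

tube 8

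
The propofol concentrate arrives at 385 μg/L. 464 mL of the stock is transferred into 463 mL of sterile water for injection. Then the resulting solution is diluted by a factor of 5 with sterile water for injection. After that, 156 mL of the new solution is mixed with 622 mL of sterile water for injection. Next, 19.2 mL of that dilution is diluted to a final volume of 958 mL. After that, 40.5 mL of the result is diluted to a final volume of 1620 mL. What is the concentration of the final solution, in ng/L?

Overall dilution factor = 1.998 × 5 × 4.987 × 49.90 × 40 = 9.94 × 10⁴.
385 μg/L / 9.94 × 10⁴ = 3.87 × 10⁻³ μg/L = 3.87 ng/L.

3.87 ng/L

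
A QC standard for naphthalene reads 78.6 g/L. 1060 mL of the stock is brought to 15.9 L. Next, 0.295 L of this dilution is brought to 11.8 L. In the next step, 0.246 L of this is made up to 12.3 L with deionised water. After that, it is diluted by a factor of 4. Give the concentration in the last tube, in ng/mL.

655 ng/mL

Overall dilution factor = 15 × 40 × 50 × 4 = 1.20 × 10⁵.
78.6 g/L / 1.20 × 10⁵ = 6.55 × 10⁻⁴ g/L = 655 ng/mL.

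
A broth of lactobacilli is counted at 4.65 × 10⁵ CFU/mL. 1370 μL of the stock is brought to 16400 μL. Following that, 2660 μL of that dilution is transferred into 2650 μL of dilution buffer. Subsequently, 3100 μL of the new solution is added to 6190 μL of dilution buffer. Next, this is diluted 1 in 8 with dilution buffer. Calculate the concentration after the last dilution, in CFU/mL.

Overall dilution factor = 11.97 × 1.996 × 2.997 × 8 = 573.
4.65 × 10⁵ CFU/mL / 573 = 812 CFU/mL.

812 CFU/mL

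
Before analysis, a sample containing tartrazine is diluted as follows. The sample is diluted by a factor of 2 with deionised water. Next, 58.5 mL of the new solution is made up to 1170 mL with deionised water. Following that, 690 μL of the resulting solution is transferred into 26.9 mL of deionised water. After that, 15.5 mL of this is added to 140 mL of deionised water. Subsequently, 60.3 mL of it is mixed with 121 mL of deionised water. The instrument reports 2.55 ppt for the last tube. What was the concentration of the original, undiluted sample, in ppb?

Overall dilution factor = 2 × 20 × 39.99 × 10.03 × 3.007 = 4.82 × 10⁴.
Original = 2.55 ppt × 4.82 × 10⁴ = 1.23 × 10⁵ ppt = 123 ppb.

123 ppb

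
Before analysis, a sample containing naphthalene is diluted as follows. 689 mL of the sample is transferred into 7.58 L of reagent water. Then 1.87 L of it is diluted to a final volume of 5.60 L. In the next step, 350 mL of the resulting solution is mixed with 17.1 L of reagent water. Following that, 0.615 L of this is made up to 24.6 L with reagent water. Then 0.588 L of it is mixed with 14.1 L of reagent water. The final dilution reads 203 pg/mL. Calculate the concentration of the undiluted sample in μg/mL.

363 μg/mL

Overall dilution factor = 12.00 × 2.995 × 49.86 × 40 × 24.98 = 1.79 × 10⁶.
Original = 203 pg/mL × 1.79 × 10⁶ = 3.63 × 10⁸ pg/mL = 363 μg/mL.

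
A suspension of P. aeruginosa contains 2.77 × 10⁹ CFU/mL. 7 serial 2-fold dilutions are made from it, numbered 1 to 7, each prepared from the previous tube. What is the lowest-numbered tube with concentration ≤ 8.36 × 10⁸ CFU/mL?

Tube n has concentration 2.77 × 10⁹ CFU/mL / 2ⁿ.
Need 2ⁿ ≥ 2.77 × 10⁹ CFU/mL / 8.36 × 10⁸ CFU/mL = 3.31, so n ≥ 1.73.
First such tube: n = 2.

tube 2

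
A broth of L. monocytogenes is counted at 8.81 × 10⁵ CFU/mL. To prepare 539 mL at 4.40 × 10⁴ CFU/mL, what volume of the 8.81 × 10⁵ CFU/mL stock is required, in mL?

26.9 mL

V₁ = C₂V₂/C₁ = 4.40 × 10⁴ × 539 / 8.81 × 10⁵ = 26.9 mL.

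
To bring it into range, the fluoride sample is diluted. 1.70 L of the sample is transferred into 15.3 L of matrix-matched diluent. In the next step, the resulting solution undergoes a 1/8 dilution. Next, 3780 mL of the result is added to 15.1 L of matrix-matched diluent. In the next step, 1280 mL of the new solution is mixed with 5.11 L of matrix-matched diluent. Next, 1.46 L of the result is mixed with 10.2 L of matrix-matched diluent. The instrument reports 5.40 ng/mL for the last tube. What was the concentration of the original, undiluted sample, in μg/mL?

Overall dilution factor = 10 × 8 × 4.995 × 4.992 × 7.986 = 1.59 × 10⁴.
Original = 5.40 ng/mL × 1.59 × 10⁴ = 8.60 × 10⁴ ng/mL = 86.0 μg/mL.

86.0 μg/mL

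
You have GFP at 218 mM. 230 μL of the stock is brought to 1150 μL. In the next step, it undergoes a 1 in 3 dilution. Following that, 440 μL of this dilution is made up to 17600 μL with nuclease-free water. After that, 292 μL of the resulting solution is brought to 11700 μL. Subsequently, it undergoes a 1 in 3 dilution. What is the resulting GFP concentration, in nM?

Overall dilution factor = 5 × 3 × 40 × 40.07 × 3 = 7.21 × 10⁴.
218 mM / 7.21 × 10⁴ = 3.02 × 10⁻³ mM = 3020 nM.

3020 nM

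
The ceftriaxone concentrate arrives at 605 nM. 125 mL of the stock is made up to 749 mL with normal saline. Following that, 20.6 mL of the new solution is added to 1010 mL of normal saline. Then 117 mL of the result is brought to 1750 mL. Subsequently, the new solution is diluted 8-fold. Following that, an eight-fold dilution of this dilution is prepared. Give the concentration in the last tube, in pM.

Overall dilution factor = 5.992 × 50.03 × 14.96 × 8 × 8 = 2.87 × 10⁵.
605 nM / 2.87 × 10⁵ = 2.11 × 10⁻³ nM = 2.11 pM.

2.11 pM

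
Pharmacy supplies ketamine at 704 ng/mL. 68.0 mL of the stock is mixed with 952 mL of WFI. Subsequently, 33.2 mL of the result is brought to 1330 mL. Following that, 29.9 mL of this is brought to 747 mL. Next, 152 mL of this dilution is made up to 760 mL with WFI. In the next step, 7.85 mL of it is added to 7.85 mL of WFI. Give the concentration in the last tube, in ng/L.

Overall dilution factor = 15 × 40.06 × 24.98 × 5 × 2 = 1.50 × 10⁵.
704 ng/mL / 1.50 × 10⁵ = 4.69 × 10⁻³ ng/mL = 4.69 ng/L.

4.69 ng/L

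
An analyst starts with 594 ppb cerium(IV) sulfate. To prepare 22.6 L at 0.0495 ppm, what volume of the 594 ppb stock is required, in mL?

1880 mL

0.0495 ppm = 49.5 ppb.
V₁ = C₂V₂/C₁ = 49.5 × 22.6 / 594 = 1.88 L = 1880 mL.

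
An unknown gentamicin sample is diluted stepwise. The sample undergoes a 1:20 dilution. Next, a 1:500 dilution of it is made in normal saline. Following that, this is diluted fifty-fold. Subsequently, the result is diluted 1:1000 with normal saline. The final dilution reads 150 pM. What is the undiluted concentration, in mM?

Overall dilution factor = 20 × 500 × 50 × 1000 = 5.00 × 10⁸.
Original = 150 pM × 5.00 × 10⁸ = 7.50 × 10¹⁰ pM = 75.0 mM.

75.0 mM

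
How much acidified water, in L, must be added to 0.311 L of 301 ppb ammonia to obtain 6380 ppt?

14.4 L

6380 ppt = 6.38 ppb.
V₂ = C₁V₁/C₂ = 301 × 0.311 / 6.38 = 14.7 L.
Diluent to add = V₂ − V₁ = 14.7 − 0.311 = 14.4 L.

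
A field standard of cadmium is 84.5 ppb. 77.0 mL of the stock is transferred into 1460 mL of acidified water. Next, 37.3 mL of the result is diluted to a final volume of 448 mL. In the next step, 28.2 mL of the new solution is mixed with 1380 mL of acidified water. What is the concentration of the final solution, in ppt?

Overall dilution factor = 19.96 × 12.01 × 49.94 = 1.20 × 10⁴.
84.5 ppb / 1.20 × 10⁴ = 7.06 × 10⁻³ ppb = 7.06 ppt.

7.06 ppt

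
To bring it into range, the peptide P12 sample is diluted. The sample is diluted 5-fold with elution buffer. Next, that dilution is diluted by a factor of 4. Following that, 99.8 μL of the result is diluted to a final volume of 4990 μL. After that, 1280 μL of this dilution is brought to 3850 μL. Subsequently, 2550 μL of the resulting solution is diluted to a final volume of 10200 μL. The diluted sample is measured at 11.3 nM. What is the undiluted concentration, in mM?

Overall dilution factor = 5 × 4 × 50 × 3.008 × 4 = 1.20 × 10⁴.
Original = 11.3 nM × 1.20 × 10⁴ = 1.36 × 10⁵ nM = 0.136 mM.

0.136 mM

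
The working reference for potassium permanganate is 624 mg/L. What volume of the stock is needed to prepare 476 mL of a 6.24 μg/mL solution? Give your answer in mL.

6.24 μg/mL = 6.24 mg/L.
V₁ = C₂V₂/C₁ = 6.24 × 476 / 624 = 4.76 mL.

4.76 mL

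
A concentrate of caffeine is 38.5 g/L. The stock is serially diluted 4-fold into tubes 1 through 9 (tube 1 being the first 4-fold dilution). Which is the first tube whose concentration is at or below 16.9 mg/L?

Tube n has concentration 38.5 g/L / 4ⁿ.
Need 4ⁿ ≥ 38.5 g/L / 16.9 mg/L = 2278, so n ≥ 5.58.
First such tube: n = 6.

tube 6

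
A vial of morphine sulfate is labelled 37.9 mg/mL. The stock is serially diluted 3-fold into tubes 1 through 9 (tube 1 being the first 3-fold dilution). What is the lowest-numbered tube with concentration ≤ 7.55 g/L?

tube 2

Tube n has concentration 37.9 mg/mL / 3ⁿ.
Need 3ⁿ ≥ 37.9 mg/mL / 7.55 g/L = 5.02, so n ≥ 1.47.
First such tube: n = 2.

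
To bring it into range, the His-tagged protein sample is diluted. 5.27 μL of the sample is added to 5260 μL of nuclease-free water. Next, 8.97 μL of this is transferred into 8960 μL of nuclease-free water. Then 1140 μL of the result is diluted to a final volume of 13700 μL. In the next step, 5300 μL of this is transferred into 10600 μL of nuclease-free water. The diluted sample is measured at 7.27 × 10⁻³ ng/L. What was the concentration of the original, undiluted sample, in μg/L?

262 μg/L

Overall dilution factor = 999.1 × 999.9 × 12.02 × 3 = 3.60 × 10⁷.
Original = 7.27 × 10⁻³ ng/L × 3.60 × 10⁷ = 2.62 × 10⁵ ng/L = 262 μg/L.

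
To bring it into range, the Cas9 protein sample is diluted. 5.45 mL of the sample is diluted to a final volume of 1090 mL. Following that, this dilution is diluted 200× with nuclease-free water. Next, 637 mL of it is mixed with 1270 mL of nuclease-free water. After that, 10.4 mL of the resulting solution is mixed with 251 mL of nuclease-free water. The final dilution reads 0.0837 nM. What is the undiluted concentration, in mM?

Overall dilution factor = 200 × 200 × 2.994 × 25.13 = 3.01 × 10⁶.
Original = 0.0837 nM × 3.01 × 10⁶ = 2.52 × 10⁵ nM = 0.252 mM.

0.252 mM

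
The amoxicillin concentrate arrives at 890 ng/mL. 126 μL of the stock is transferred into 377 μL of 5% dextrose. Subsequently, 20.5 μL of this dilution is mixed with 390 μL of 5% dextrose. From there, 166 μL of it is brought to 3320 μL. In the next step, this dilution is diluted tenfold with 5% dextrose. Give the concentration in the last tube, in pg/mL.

55.7 pg/mL

Overall dilution factor = 3.992 × 20.02 × 20 × 10 = 1.60 × 10⁴.
890 ng/mL / 1.60 × 10⁴ = 0.0557 ng/mL = 55.7 pg/mL.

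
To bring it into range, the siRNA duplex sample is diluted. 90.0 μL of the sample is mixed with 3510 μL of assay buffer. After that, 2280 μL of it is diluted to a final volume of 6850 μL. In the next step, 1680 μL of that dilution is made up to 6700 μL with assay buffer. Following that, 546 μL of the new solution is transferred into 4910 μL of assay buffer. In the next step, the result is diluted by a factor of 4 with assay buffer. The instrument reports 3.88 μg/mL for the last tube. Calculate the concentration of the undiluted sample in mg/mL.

Overall dilution factor = 40 × 3.004 × 3.988 × 9.993 × 4 = 1.92 × 10⁴.
Original = 3.88 μg/mL × 1.92 × 10⁴ = 7.43 × 10⁴ μg/mL = 74.3 mg/mL.

74.3 mg/mL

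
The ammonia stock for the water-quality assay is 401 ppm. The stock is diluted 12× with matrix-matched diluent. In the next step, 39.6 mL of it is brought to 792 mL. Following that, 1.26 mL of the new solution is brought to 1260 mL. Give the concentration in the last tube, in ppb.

1.67 ppb

Overall dilution factor = 12 × 20 × 1000 = 2.40 × 10⁵.
401 ppm / 2.40 × 10⁵ = 1.67 × 10⁻³ ppm = 1.67 ppb.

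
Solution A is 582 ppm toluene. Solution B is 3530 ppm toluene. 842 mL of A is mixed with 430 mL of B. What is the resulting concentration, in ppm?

C_mix = (C_A·V_A + C_B·V_B)/(V_A + V_B) = (582×842 + 3530×430) / 1272 = 1579 ppm.

1580 ppm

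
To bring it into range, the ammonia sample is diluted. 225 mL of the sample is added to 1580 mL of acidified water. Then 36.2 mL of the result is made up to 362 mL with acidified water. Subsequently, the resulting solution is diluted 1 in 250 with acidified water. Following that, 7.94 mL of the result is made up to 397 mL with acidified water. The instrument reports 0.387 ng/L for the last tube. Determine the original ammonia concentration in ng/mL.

388 ng/mL

Overall dilution factor = 8.022 × 10 × 250 × 50 = 1.00 × 10⁶.
Original = 0.387 ng/L × 1.00 × 10⁶ = 3.88 × 10⁵ ng/L = 388 ng/mL.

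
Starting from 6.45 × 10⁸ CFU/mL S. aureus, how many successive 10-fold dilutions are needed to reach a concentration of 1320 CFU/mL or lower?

6

Need 10ⁿ ≥ 4.89 × 10⁵, so n ≥ log(4.89 × 10⁵)/log(10) = 5.69.
Minimum whole steps: n = 6.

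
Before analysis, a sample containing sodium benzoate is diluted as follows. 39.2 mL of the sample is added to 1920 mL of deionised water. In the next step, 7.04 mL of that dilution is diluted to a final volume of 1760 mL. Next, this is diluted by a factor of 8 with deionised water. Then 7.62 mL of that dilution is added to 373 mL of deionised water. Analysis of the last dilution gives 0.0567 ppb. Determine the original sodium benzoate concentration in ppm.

Overall dilution factor = 49.98 × 250 × 8 × 49.95 = 4.99 × 10⁶.
Original = 0.0567 ppb × 4.99 × 10⁶ = 2.83 × 10⁵ ppb = 283 ppm.

283 ppm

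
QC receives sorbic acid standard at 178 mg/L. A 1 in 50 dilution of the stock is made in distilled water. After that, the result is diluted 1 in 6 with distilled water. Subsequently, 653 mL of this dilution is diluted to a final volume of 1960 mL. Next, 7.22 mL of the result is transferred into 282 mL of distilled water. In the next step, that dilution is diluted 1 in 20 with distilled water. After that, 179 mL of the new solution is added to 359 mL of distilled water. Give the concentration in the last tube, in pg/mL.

Overall dilution factor = 50 × 6 × 3.002 × 40.06 × 20 × 3.006 = 2.17 × 10⁶.
178 mg/L / 2.17 × 10⁶ = 8.21 × 10⁻⁵ mg/L = 82.1 pg/mL.

82.1 pg/mL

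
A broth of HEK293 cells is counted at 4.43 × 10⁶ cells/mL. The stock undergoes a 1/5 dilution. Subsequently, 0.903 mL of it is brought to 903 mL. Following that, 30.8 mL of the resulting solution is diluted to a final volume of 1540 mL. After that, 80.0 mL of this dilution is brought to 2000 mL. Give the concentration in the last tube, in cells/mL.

Overall dilution factor = 5 × 1000 × 50 × 25 = 6.25 × 10⁶.
4.43 × 10⁶ cells/mL / 6.25 × 10⁶ = 0.709 cells/mL.

0.709 cells/mL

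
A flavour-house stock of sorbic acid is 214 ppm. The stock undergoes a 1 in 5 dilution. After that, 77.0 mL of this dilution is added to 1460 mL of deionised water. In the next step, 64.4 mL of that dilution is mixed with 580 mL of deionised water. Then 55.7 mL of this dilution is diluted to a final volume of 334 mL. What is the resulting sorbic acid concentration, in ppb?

35.7 ppb

Overall dilution factor = 5 × 19.96 × 10.01 × 5.996 = 5988.
214 ppm / 5988 = 0.0357 ppm = 35.7 ppb.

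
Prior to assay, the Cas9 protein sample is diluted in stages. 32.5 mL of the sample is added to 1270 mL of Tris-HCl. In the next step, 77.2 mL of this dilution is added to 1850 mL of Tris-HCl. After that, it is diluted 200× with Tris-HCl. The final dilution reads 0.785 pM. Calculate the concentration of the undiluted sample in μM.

0.157 μM

Overall dilution factor = 40.08 × 24.96 × 200 = 2.00 × 10⁵.
Original = 0.785 pM × 2.00 × 10⁵ = 1.57 × 10⁵ pM = 0.157 μM.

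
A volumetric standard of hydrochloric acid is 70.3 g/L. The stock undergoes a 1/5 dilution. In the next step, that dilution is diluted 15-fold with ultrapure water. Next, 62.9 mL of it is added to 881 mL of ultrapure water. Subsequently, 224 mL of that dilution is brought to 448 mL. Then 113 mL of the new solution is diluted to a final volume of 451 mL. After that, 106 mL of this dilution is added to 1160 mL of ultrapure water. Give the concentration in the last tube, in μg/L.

Overall dilution factor = 5 × 15 × 15.01 × 2 × 3.991 × 11.94 = 1.07 × 10⁵.
70.3 g/L / 1.07 × 10⁵ = 6.55 × 10⁻⁴ g/L = 655 μg/L.

655 μg/L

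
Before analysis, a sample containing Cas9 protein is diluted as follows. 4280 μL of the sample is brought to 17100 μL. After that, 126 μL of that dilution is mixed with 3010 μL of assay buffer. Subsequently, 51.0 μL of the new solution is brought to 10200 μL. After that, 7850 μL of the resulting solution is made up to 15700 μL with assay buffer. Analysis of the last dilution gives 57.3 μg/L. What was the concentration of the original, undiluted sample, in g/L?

2.28 g/L

Overall dilution factor = 3.995 × 24.89 × 200 × 2 = 3.98 × 10⁴.
Original = 57.3 μg/L × 3.98 × 10⁴ = 2.28 × 10⁶ μg/L = 2.28 g/L.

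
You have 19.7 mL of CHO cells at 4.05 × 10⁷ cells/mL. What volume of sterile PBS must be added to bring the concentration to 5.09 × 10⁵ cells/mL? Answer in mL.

1550 mL

V₂ = C₁V₁/C₂ = 4.05 × 10⁷ × 19.7 / 5.09 × 10⁵ = 1567 mL.
Diluent to add = V₂ − V₁ = 1567 − 19.7 = 1550 mL.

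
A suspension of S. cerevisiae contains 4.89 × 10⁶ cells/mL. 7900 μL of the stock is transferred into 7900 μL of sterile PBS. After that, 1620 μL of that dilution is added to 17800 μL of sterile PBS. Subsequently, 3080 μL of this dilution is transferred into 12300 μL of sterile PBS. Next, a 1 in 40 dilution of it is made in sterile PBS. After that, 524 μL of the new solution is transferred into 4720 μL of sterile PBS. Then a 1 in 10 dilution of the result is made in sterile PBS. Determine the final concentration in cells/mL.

Overall dilution factor = 2 × 11.99 × 4.994 × 40 × 10.01 × 10 = 4.79 × 10⁵.
4.89 × 10⁶ cells/mL / 4.79 × 10⁵ = 10.2 cells/mL.

10.2 cells/mL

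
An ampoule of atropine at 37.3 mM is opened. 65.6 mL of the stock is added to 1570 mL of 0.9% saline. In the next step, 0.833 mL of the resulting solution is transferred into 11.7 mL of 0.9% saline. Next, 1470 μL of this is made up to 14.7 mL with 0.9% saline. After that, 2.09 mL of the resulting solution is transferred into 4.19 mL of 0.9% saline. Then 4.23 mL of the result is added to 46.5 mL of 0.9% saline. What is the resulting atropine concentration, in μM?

0.276 μM

Overall dilution factor = 24.93 × 15.05 × 10 × 3.005 × 11.99 = 1.35 × 10⁵.
37.3 mM / 1.35 × 10⁵ = 2.76 × 10⁻⁴ mM = 0.276 μM.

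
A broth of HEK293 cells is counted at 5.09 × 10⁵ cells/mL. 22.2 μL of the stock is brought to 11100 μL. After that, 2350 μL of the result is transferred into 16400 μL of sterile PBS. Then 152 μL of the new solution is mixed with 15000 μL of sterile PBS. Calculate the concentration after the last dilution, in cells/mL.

Overall dilution factor = 500 × 7.979 × 99.68 = 3.98 × 10⁵.
5.09 × 10⁵ cells/mL / 3.98 × 10⁵ = 1.28 cells/mL.

1.28 cells/mL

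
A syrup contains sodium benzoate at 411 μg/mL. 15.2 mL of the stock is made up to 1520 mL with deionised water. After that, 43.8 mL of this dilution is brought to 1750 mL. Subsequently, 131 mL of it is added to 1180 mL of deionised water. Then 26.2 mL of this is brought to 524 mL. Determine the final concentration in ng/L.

514 ng/L

Overall dilution factor = 100 × 39.95 × 10.01 × 20 = 8.00 × 10⁵.
411 μg/mL / 8.00 × 10⁵ = 5.14 × 10⁻⁴ μg/mL = 514 ng/L.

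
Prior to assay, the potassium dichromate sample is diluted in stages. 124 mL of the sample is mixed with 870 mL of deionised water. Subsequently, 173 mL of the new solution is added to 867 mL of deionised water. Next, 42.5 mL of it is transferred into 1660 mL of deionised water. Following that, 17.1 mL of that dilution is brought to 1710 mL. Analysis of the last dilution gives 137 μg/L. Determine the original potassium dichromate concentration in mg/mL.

26.4 mg/mL

Overall dilution factor = 8.016 × 6.012 × 40.06 × 100 = 1.93 × 10⁵.
Original = 137 μg/L × 1.93 × 10⁵ = 2.64 × 10⁷ μg/L = 26.4 mg/mL.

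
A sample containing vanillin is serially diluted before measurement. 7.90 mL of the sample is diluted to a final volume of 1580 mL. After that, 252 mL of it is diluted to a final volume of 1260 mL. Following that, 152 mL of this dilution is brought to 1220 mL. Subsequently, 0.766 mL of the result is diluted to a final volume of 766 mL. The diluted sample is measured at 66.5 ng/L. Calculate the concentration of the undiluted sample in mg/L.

534 mg/L

Overall dilution factor = 200 × 5 × 8.026 × 1000 = 8.03 × 10⁶.
Original = 66.5 ng/L × 8.03 × 10⁶ = 5.34 × 10⁸ ng/L = 534 mg/L.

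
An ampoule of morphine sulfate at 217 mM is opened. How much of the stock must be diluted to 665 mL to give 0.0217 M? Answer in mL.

66.5 mL

0.0217 M = 21.7 mM.
V₁ = C₂V₂/C₁ = 21.7 × 665 / 217 = 66.5 mL.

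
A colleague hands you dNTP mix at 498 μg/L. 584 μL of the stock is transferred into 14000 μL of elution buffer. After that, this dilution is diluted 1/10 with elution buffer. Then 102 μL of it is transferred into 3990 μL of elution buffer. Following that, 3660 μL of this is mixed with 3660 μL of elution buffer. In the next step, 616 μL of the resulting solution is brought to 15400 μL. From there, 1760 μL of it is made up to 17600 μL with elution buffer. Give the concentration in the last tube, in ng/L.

Overall dilution factor = 24.97 × 10 × 40.12 × 2 × 25 × 10 = 5.01 × 10⁶.
498 μg/L / 5.01 × 10⁶ = 9.94 × 10⁻⁵ μg/L = 0.0994 ng/L.

0.0994 ng/L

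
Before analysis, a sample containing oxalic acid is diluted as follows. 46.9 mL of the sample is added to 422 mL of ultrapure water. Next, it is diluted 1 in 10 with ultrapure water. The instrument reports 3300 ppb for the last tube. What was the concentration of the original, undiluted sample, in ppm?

Overall dilution factor = 9.998 × 10 = 100.0.
Original = 3300 ppb × 100.0 = 3.30 × 10⁵ ppb = 330 ppm.

330 ppm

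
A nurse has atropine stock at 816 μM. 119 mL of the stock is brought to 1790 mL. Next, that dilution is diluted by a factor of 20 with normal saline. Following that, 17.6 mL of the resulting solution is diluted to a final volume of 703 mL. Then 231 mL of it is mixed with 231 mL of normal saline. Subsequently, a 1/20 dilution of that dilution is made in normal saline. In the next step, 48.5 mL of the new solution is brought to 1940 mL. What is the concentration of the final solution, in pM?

42.4 pM

Overall dilution factor = 15.04 × 20 × 39.94 × 2 × 20 × 40 = 1.92 × 10⁷.
816 μM / 1.92 × 10⁷ = 4.24 × 10⁻⁵ μM = 42.4 pM.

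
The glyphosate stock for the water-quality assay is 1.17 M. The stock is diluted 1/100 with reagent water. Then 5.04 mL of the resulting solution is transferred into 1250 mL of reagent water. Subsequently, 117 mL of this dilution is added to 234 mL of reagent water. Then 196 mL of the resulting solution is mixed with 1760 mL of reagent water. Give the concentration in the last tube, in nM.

Overall dilution factor = 100 × 249.0 × 3 × 9.980 = 7.46 × 10⁵.
1.17 M / 7.46 × 10⁵ = 1.57 × 10⁻⁶ M = 1570 nM.

1570 nM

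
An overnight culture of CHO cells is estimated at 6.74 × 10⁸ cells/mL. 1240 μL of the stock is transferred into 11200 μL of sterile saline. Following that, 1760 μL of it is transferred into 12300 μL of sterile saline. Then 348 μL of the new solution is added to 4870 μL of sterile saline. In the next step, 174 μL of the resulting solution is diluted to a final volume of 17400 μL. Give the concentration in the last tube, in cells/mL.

5610 cells/mL

Overall dilution factor = 10.03 × 7.989 × 14.99 × 100 = 1.20 × 10⁵.
6.74 × 10⁸ cells/mL / 1.20 × 10⁵ = 5610 cells/mL.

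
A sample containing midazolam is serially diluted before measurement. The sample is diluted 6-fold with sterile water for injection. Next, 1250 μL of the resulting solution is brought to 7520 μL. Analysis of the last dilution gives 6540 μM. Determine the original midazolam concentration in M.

Overall dilution factor = 6 × 6.016 = 36.1.
Original = 6540 μM × 36.1 = 2.36 × 10⁵ μM = 0.236 M.

0.236 M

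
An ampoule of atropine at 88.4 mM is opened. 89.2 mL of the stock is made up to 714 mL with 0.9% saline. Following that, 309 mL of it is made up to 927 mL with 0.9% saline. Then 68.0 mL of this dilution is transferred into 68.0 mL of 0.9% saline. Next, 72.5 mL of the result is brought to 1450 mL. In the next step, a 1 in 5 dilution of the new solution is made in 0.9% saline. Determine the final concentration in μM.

Overall dilution factor = 8.004 × 3 × 2 × 20 × 5 = 4803.
88.4 mM / 4803 = 0.0184 mM = 18.4 μM.

18.4 μM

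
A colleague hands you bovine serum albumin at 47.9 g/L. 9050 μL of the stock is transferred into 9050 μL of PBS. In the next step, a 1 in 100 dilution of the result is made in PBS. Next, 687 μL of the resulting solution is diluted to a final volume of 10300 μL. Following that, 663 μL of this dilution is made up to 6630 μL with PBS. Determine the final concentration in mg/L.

Overall dilution factor = 2 × 100 × 14.99 × 10 = 3.00 × 10⁴.
47.9 g/L / 3.00 × 10⁴ = 1.60 × 10⁻³ g/L = 1.60 mg/L.

1.60 mg/L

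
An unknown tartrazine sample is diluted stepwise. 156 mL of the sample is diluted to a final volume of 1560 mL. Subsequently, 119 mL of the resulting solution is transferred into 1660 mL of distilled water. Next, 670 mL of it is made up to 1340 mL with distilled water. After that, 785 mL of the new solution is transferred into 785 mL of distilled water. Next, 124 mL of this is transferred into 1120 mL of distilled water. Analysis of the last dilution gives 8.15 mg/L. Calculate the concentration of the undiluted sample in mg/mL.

Overall dilution factor = 10 × 14.95 × 2 × 2 × 10.03 = 5999.
Original = 8.15 mg/L × 5999 = 4.89 × 10⁴ mg/L = 48.9 mg/mL.

48.9 mg/mL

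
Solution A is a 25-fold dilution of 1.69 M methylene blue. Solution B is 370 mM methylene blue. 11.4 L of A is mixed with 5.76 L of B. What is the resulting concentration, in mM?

C_A = 1.69 M / 25 = 0.0676 M.
C_B = 370 mM = 0.370 M.
C_mix = (C_A·V_A + C_B·V_B)/(V_A + V_B) = (0.0676×11.4 + 0.370×5.76) / 17.16 = 0.169 M = 169 mM.

169 mM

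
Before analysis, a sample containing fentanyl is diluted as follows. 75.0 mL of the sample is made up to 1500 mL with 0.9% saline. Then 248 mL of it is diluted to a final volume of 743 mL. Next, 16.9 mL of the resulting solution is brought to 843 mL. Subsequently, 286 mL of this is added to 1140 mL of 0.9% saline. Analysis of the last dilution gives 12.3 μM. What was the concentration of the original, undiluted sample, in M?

0.183 M

Overall dilution factor = 20 × 2.996 × 49.88 × 4.986 = 1.49 × 10⁴.
Original = 12.3 μM × 1.49 × 10⁴ = 1.83 × 10⁵ μM = 0.183 M.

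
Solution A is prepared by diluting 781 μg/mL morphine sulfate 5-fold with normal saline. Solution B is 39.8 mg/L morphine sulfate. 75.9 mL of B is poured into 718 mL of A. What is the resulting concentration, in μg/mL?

145 μg/mL

C_A = 781 μg/mL / 5 = 156 μg/mL.
C_B = 39.8 mg/L = 39.8 μg/mL.
C_mix = (C_A·V_A + C_B·V_B)/(V_A + V_B) = (156×718 + 39.8×75.9) / 793.9 = 145 μg/mL.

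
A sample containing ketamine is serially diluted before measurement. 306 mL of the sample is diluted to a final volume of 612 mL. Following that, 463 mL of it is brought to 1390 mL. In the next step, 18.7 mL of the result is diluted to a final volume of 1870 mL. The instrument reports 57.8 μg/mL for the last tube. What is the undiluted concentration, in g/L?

Overall dilution factor = 2 × 3.002 × 100 = 600.
Original = 57.8 μg/mL × 600 = 3.47 × 10⁴ μg/mL = 34.7 g/L.

34.7 g/L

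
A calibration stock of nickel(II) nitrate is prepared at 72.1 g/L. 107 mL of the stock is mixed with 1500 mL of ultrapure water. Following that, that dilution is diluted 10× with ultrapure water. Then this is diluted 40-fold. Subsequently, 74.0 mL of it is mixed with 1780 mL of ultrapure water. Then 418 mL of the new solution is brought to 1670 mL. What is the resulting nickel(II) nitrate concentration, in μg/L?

Overall dilution factor = 15.02 × 10 × 40 × 25.05 × 3.995 = 6.01 × 10⁵.
72.1 g/L / 6.01 × 10⁵ = 1.20 × 10⁻⁴ g/L = 120 μg/L.

120 μg/L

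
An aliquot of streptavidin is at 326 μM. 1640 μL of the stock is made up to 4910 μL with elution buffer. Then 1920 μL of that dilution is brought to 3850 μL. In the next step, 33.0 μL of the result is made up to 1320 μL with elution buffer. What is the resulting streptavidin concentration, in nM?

Overall dilution factor = 2.994 × 2.005 × 40 = 240.
326 μM / 240 = 1.36 μM = 1360 nM.

1360 nM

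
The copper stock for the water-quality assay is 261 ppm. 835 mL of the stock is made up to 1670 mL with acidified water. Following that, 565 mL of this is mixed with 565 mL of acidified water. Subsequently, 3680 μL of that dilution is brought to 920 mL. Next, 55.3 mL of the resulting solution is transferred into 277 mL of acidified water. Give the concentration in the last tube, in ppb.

Overall dilution factor = 2 × 2 × 250 × 6.009 = 6009.
261 ppm / 6009 = 0.0434 ppm = 43.4 ppb.

43.4 ppb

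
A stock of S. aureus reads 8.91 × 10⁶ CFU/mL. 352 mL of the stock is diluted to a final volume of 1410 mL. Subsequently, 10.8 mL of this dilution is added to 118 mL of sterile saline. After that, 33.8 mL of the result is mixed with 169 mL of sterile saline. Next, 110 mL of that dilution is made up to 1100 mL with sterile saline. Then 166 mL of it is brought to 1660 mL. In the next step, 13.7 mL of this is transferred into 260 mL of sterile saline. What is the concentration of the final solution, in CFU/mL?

15.6 CFU/mL

Overall dilution factor = 4.006 × 11.93 × 6 × 10 × 10 × 19.98 = 5.73 × 10⁵.
8.91 × 10⁶ CFU/mL / 5.73 × 10⁵ = 15.6 CFU/mL.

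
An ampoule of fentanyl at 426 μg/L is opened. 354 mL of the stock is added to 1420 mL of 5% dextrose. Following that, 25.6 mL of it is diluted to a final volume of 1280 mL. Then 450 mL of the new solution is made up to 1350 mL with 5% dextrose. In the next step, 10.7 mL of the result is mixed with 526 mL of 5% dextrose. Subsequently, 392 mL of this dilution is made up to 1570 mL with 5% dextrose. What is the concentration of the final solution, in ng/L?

Overall dilution factor = 5.011 × 50 × 3 × 50.16 × 4.005 = 1.51 × 10⁵.
426 μg/L / 1.51 × 10⁵ = 2.82 × 10⁻³ μg/L = 2.82 ng/L.

2.82 ng/L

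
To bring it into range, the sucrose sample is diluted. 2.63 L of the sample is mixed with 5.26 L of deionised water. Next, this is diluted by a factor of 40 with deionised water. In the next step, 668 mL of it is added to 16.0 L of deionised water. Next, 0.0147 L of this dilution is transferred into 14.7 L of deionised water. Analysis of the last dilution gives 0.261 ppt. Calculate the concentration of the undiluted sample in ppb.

782 ppb

Overall dilution factor = 3 × 40 × 24.95 × 1001 = 3.00 × 10⁶.
Original = 0.261 ppt × 3.00 × 10⁶ = 7.82 × 10⁵ ppt = 782 ppb.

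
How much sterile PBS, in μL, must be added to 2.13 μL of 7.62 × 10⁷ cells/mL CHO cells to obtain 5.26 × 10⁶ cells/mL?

28.7 μL

V₂ = C₁V₁/C₂ = 7.62 × 10⁷ × 2.13 / 5.26 × 10⁶ = 30.9 μL.
Diluent to add = V₂ − V₁ = 30.9 − 2.13 = 28.7 μL.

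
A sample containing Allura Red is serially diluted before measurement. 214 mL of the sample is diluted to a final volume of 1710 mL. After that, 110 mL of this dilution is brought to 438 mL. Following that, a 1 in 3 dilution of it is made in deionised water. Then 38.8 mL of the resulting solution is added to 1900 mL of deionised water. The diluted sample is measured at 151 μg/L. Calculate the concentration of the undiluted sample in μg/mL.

Overall dilution factor = 7.991 × 3.982 × 3 × 49.97 = 4770.
Original = 151 μg/L × 4770 = 7.20 × 10⁵ μg/L = 720 μg/mL.

720 μg/mL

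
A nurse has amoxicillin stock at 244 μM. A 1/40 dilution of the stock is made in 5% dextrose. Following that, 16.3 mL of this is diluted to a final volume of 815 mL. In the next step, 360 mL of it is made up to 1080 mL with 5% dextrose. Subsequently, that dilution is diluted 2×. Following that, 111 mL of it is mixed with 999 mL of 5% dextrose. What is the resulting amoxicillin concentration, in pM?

2030 pM

Overall dilution factor = 40 × 50 × 3 × 2 × 10 = 1.20 × 10⁵.
244 μM / 1.20 × 10⁵ = 2.03 × 10⁻³ μM = 2030 pM.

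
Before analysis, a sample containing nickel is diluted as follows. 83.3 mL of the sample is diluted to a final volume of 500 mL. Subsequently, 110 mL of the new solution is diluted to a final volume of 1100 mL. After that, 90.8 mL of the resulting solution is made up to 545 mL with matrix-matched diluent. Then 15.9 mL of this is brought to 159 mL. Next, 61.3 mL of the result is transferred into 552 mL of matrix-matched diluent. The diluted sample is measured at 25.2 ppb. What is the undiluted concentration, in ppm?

908 ppm

Overall dilution factor = 6.002 × 10 × 6.002 × 10 × 10.00 = 3.60 × 10⁴.
Original = 25.2 ppb × 3.60 × 10⁴ = 9.08 × 10⁵ ppb = 908 ppm.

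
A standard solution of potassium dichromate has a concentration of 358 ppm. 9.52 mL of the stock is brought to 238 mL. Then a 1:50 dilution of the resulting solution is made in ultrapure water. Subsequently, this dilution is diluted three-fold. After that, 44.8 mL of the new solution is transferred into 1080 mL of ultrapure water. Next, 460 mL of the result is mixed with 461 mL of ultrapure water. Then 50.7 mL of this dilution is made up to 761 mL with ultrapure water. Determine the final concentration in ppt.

Overall dilution factor = 25 × 50 × 3 × 25.11 × 2.002 × 15.01 = 2.83 × 10⁶.
358 ppm / 2.83 × 10⁶ = 1.27 × 10⁻⁴ ppm = 127 ppt.

127 ppt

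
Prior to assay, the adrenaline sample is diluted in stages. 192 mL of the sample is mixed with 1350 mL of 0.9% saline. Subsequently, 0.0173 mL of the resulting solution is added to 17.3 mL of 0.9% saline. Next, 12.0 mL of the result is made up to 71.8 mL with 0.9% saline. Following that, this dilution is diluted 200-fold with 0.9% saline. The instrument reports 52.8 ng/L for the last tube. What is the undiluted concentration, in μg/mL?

Overall dilution factor = 8.031 × 1001 × 5.983 × 200 = 9.62 × 10⁶.
Original = 52.8 ng/L × 9.62 × 10⁶ = 5.08 × 10⁸ ng/L = 508 μg/mL.

508 μg/mL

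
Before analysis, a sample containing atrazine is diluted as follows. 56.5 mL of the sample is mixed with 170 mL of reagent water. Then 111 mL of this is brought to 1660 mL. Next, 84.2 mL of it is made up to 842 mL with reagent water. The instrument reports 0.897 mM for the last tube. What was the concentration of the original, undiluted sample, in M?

0.538 M

Overall dilution factor = 4.009 × 14.95 × 10 = 600.
Original = 0.897 mM × 600 = 538 mM = 0.538 M.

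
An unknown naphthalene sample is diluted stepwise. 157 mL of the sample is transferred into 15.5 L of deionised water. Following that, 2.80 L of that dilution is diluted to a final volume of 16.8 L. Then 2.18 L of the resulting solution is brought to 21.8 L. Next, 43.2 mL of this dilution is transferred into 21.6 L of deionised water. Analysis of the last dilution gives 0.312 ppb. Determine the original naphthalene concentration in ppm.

935 ppm

Overall dilution factor = 99.73 × 6 × 10 × 501 = 3.00 × 10⁶.
Original = 0.312 ppb × 3.00 × 10⁶ = 9.35 × 10⁵ ppb = 935 ppm.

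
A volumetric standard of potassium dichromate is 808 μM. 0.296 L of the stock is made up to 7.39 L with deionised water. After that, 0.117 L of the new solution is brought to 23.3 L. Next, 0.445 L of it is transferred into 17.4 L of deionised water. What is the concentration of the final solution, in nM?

Overall dilution factor = 24.97 × 199.1 × 40.10 = 1.99 × 10⁵.
808 μM / 1.99 × 10⁵ = 4.05 × 10⁻³ μM = 4.05 nM.

4.05 nM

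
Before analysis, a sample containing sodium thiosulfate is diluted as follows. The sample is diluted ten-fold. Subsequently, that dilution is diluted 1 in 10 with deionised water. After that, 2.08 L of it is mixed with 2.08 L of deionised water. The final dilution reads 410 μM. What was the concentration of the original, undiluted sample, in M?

Overall dilution factor = 10 × 10 × 2 = 200.
Original = 410 μM × 200 = 8.20 × 10⁴ μM = 0.0820 M.

0.0820 M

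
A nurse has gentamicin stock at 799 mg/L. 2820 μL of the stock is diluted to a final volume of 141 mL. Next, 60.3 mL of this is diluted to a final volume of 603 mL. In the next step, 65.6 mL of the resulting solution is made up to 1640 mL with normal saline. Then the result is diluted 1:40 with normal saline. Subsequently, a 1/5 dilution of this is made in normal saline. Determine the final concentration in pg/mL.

Overall dilution factor = 50 × 10 × 25 × 40 × 5 = 2.50 × 10⁶.
799 mg/L / 2.50 × 10⁶ = 3.20 × 10⁻⁴ mg/L = 320 pg/mL.

320 pg/mL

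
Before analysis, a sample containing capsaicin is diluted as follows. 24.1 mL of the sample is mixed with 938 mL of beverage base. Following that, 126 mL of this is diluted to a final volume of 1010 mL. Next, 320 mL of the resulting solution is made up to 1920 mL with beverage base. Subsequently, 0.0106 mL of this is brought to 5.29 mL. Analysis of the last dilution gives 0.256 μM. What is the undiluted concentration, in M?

Overall dilution factor = 39.92 × 8.016 × 6 × 499.1 = 9.58 × 10⁵.
Original = 0.256 μM × 9.58 × 10⁵ = 2.45 × 10⁵ μM = 0.245 M.

0.245 M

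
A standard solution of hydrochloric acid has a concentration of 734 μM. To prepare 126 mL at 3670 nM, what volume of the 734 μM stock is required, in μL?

630 μL

3670 nM = 3.67 μM.
V₁ = C₂V₂/C₁ = 3.67 × 126 / 734 = 0.630 mL = 630 μL.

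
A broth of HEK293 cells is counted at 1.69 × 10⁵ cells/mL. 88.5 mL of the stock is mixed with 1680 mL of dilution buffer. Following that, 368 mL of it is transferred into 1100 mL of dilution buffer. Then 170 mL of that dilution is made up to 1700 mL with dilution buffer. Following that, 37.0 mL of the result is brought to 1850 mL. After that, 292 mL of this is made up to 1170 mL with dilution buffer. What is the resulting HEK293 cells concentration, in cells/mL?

1.06 cells/mL

Overall dilution factor = 19.98 × 3.989 × 10 × 50 × 4.007 = 1.60 × 10⁵.
1.69 × 10⁵ cells/mL / 1.60 × 10⁵ = 1.06 cells/mL.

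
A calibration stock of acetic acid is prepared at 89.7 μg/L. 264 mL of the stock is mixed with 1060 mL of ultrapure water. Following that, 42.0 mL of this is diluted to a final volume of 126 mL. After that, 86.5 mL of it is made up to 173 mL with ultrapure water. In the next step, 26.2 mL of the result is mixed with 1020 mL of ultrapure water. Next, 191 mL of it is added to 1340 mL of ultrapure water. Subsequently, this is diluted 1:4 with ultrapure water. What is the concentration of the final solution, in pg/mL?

2.33 pg/mL

Overall dilution factor = 5.015 × 3 × 2 × 39.93 × 8.016 × 4 = 3.85 × 10⁴.
89.7 μg/L / 3.85 × 10⁴ = 2.33 × 10⁻³ μg/L = 2.33 pg/mL.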